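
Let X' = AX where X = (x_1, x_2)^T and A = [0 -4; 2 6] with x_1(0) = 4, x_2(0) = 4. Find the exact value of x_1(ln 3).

-828

A = [[0,-4],[2,6]]; eigenvalues λ = 4, 2.
Eigenvectors: (1,-1) for λ=4, (-2,1) for λ=2.
From the initial condition, c_1 = -12, c_2 = -8.
x_1(ln 3) = (-12)(3^4)(1) + (-8)(3^2)(-2) = -828.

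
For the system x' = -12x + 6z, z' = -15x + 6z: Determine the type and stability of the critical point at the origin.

stable spiral

A = [[-12,6],[-15,6]]; det(A-λI) = λ^2 + 6λ + 18.
λ = -3 ± 3i: negative real part.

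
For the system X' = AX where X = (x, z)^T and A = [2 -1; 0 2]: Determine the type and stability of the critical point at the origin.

A = [[2,-1],[0,2]]; det(A-λI) = λ^2 - 4λ + 4.
repeated λ = 2 with a single eigenvector.

unstable improper node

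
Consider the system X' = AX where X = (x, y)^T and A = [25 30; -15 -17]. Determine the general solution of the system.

Coefficient matrix A = [[25, 30], [-15, -17]].
Characteristic polynomial det(A - λI) = λ^2 - 8λ + 25 = 0.
Eigenvalues λ = 4 ± 3i (complex conjugate pair).
For λ=4+3i: an eigenvector is (3,-2) - i(1,-1) = (3 - i, -2 + i).
A real fundamental pair from Re and Im of e^((4+3i)t)v: X_1 = e^(4t)(cos(3t)·(3,-2) + sin(3t)·(1,-1)), X_2 = e^(4t)(sin(3t)·(3,-2) - cos(3t)·(1,-1)).
General solution: K_1X_1 + K_2X_2.

x(t) = K_1e^(4t)sin(3t) + 3K_1e^(4t)cos(3t) + 3K_2e^(4t)sin(3t) - K_2e^(4t)cos(3t), y(t) = -K_1e^(4t)sin(3t) - 2K_1e^(4t)cos(3t) - 2K_2e^(4t)sin(3t) + K_2e^(4t)cos(3t)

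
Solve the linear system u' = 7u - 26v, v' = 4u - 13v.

u(t) = -3K_1e^(-3t)sin(2t) + 2K_1e^(-3t)cos(2t) + 2K_2e^(-3t)sin(2t) + 3K_2e^(-3t)cos(2t), v(t) = -K_1e^(-3t)sin(2t) + K_1e^(-3t)cos(2t) + K_2e^(-3t)sin(2t) + K_2e^(-3t)cos(2t)

Coefficient matrix A = [[7, -26], [4, -13]].
Characteristic polynomial det(A - λI) = λ^2 + 6λ + 13 = 0.
Eigenvalues λ = -3 ± 2i (complex conjugate pair).
For λ=-3+2i: an eigenvector is (2,1) - i(-3,-1) = (2 + 3i, 1 + i).
A real fundamental pair from Re and Im of e^((-3+2i)t)v: X_1 = e^(-3t)(cos(2t)·(2,1) + sin(2t)·(-3,-1)), X_2 = e^(-3t)(sin(2t)·(2,1) - cos(2t)·(-3,-1)).
General solution: K_1X_1 + K_2X_2.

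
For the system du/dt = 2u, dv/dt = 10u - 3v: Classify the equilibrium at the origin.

A = [[2,0],[10,-3]]; det(A-λI) = λ^2 + λ - 6.
λ = 2, -3: opposite signs.

saddle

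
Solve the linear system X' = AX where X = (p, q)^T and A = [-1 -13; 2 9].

Coefficient matrix A = [[-1, -13], [2, 9]].
Characteristic polynomial det(A - λI) = λ^2 - 8λ + 17 = 0.
Eigenvalues λ = 4 ± i (complex conjugate pair).
For λ=4+i: an eigenvector is (-3,1) - i(2,-1) = (-3 - 2i, 1 + i).
A real fundamental pair from Re and Im of e^((4+i)t)v: X_1 = e^(4t)(cos(t)·(-3,1) + sin(t)·(2,-1)), X_2 = e^(4t)(sin(t)·(-3,1) - cos(t)·(2,-1)).
General solution: c_1X_1 + c_2X_2.

p(t) = 2c_1e^(4t)sin(t) - 3c_1e^(4t)cos(t) - 3c_2e^(4t)sin(t) - 2c_2e^(4t)cos(t), q(t) = -c_1e^(4t)sin(t) + c_1e^(4t)cos(t) + c_2e^(4t)sin(t) + c_2e^(4t)cos(t)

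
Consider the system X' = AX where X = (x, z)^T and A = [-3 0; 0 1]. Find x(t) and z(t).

Coefficient matrix A = [[-3, 0], [0, 1]].
Characteristic polynomial det(A - λI) = λ^2 + 2λ - 3 = 0.
Eigenvalues λ = 1, -3.
For λ=1: (A-λI) row 1 is [-4, 0], so an eigenvector is (0, -1).
For λ=-3: (A-λI) row 2 is [0, 4], so an eigenvector is (1, 0).
General solution: K_1e^(t)(0,-1) + K_2e^(-3t)(1,0).

x(t) = K_2e^(-3t), z(t) = -K_1e^(t)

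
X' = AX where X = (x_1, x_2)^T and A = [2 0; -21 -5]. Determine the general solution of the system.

Coefficient matrix A = [[2, 0], [-21, -5]].
Characteristic polynomial det(A - λI) = λ^2 + 3λ - 10 = 0.
Eigenvalues λ = -5, 2.
For λ=-5: (A-λI) row 1 is [7, 0], so an eigenvector is (0, 1).
For λ=2: (A-λI) row 2 is [-21, -7], so an eigenvector is (-1, 3).
General solution: c_1e^(-5t)(0,1) + c_2e^(2t)(-1,3).

x_1(t) = -c_2e^(2t), x_2(t) = c_1e^(-5t) + 3c_2e^(2t)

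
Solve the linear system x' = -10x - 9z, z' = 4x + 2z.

Coefficient matrix A = [[-10, -9], [4, 2]].
Characteristic polynomial det(A - λI) = λ^2 + 8λ + 16 = 0.
Single eigenvalue λ = -4 with algebraic multiplicity 2.
Eigenvector v = (3,-2); generalized eigenvector w with (A-λI)w=v is (1,-1).
General solution: e^(-4t)[C_1·v + C_2·(t·v + w)].

x(t) = 3C_1e^(-4t) + 3C_2te^(-4t) + C_2e^(-4t), z(t) = -2C_1e^(-4t) - 2C_2te^(-4t) - C_2e^(-4t)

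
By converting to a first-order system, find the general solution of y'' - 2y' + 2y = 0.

Let x_1 = y, x_2 = y'. Then x_1' = x_2 and x_2' = -2x_1 + 2x_2.
A = [[0,1],[-2,2]]; det(A-λI) = λ^2 - 2λ + 2.
Eigenvalues λ = 1 ± i.

y(t) = c_1e^(t)cos(t) + c_2e^(t)sin(t)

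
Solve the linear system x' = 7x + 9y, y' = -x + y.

Coefficient matrix A = [[7, 9], [-1, 1]].
Characteristic polynomial det(A - λI) = λ^2 - 8λ + 16 = 0.
Single eigenvalue λ = 4 with algebraic multiplicity 2.
Eigenvector v = (-3,1); generalized eigenvector w with (A-λI)w=v is (-1,0).
General solution: e^(4t)[K_1·v + K_2·(t·v + w)].

x(t) = -3K_1e^(4t) - 3K_2te^(4t) - K_2e^(4t), y(t) = K_1e^(4t) + K_2te^(4t)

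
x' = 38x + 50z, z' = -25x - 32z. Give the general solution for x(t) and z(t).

x(t) = C_1e^(3t)sin(5t) + 3C_1e^(3t)cos(5t) + 3C_2e^(3t)sin(5t) - C_2e^(3t)cos(5t), z(t) = -C_1e^(3t)sin(5t) - 2C_1e^(3t)cos(5t) - 2C_2e^(3t)sin(5t) + C_2e^(3t)cos(5t)

Coefficient matrix A = [[38, 50], [-25, -32]].
Characteristic polynomial det(A - λI) = λ^2 - 6λ + 34 = 0.
Eigenvalues λ = 3 ± 5i (complex conjugate pair).
For λ=3+5i: an eigenvector is (3,-2) - i(1,-1) = (3 - i, -2 + i).
A real fundamental pair from Re and Im of e^((3+5i)t)v: X_1 = e^(3t)(cos(5t)·(3,-2) + sin(5t)·(1,-1)), X_2 = e^(3t)(sin(5t)·(3,-2) - cos(5t)·(1,-1)).
General solution: C_1X_1 + C_2X_2.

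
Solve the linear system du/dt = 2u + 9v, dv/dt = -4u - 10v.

Coefficient matrix A = [[2, 9], [-4, -10]].
Characteristic polynomial det(A - λI) = λ^2 + 8λ + 16 = 0.
Single eigenvalue λ = -4 with algebraic multiplicity 2.
Eigenvector v = (-3,2); generalized eigenvector w with (A-λI)w=v is (-2,1).
General solution: e^(-4t)[K_1·v + K_2·(t·v + w)].

u(t) = -3K_1e^(-4t) - 3K_2te^(-4t) - 2K_2e^(-4t), v(t) = 2K_1e^(-4t) + 2K_2te^(-4t) + K_2e^(-4t)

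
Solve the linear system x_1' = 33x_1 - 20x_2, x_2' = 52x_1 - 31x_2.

Coefficient matrix A = [[33, -20], [52, -31]].
Characteristic polynomial det(A - λI) = λ^2 - 2λ + 17 = 0.
Eigenvalues λ = 1 ± 4i (complex conjugate pair).
For λ=1+4i: an eigenvector is (1,2) - i(-2,-3) = (1 + 2i, 2 + 3i).
A real fundamental pair from Re and Im of e^((1+4i)t)v: X_1 = e^(t)(cos(4t)·(1,2) + sin(4t)·(-2,-3)), X_2 = e^(t)(sin(4t)·(1,2) - cos(4t)·(-2,-3)).
General solution: C_1X_1 + C_2X_2.

x_1(t) = -2C_1e^(t)sin(4t) + C_1e^(t)cos(4t) + C_2e^(t)sin(4t) + 2C_2e^(t)cos(4t), x_2(t) = -3C_1e^(t)sin(4t) + 2C_1e^(t)cos(4t) + 2C_2e^(t)sin(4t) + 3C_2e^(t)cos(4t)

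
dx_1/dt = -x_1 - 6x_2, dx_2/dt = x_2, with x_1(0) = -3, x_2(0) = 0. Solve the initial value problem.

x_1(t) = -3e^(-t), x_2(t) = 0

Coefficient matrix A = [[-1, -6], [0, 1]].
Characteristic polynomial det(A - λI) = λ^2 - 1 = 0.
Eigenvalues λ = 1, -1.
For λ=1: (A-λI) row 1 is [-2, -6], so an eigenvector is (-3, 1).
For λ=-1: (A-λI) row 1 is [0, -6], so an eigenvector is (1, 0).
General solution: K_1e^(t)(-3,1) + K_2e^(-t)(1,0).
Applying x_1(0)=-3, x_2(0)=0 gives K_1=0, K_2=-3.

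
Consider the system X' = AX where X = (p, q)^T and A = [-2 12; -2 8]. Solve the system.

Coefficient matrix A = [[-2, 12], [-2, 8]].
Characteristic polynomial det(A - λI) = λ^2 - 6λ + 8 = 0.
Eigenvalues λ = 2, 4.
For λ=2: (A-λI) row 1 is [-4, 12], so an eigenvector is (3, 1).
For λ=4: (A-λI) row 1 is [-6, 12], so an eigenvector is (-2, -1).
General solution: c_1e^(2t)(3,1) + c_2e^(4t)(-2,-1).

p(t) = 3c_1e^(2t) - 2c_2e^(4t), q(t) = c_1e^(2t) - c_2e^(4t)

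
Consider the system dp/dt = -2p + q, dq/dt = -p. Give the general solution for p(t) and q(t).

p(t) = -K_1e^(-t) - K_2te^(-t) + 2K_2e^(-t), q(t) = -K_1e^(-t) - K_2te^(-t) + K_2e^(-t)

Coefficient matrix A = [[-2, 1], [-1, 0]].
Characteristic polynomial det(A - λI) = λ^2 + 2λ + 1 = 0.
Single eigenvalue λ = -1 with algebraic multiplicity 2.
Eigenvector v = (-1,-1); generalized eigenvector w with (A-λI)w=v is (2,1).
General solution: e^(-t)[K_1·v + K_2·(t·v + w)].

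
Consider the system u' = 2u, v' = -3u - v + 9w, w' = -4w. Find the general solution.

Coefficient matrix A = [[2, 0, 0], [-3, -1, 9], [0, 0, -4]].
det(A - λI) = 0 gives eigenvalues λ = 2, -1, -4.
For λ=2: eigenvector (1,-1,0).
For λ=-1: eigenvector (0,1,0).
For λ=-4: eigenvector (0,-3,1).
General solution: c_1e^(2t)(1,-1,0) + c_2e^(-t)(0,1,0) + c_3e^(-4t)(0,-3,1).

u(t) = c_1e^(2t), v(t) = -c_1e^(2t) + c_2e^(-t) - 3c_3e^(-4t), w(t) = c_3e^(-4t)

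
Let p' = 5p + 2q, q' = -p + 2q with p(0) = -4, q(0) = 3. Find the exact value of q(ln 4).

384

A = [[5,2],[-1,2]]; eigenvalues λ = 3, 4.
Eigenvectors: (1,-1) for λ=3, (-2,1) for λ=4.
From the initial condition, c_1 = -2, c_2 = 1.
q(ln 4) = (-2)(4^3)(-1) + (1)(4^4)(1) = 384.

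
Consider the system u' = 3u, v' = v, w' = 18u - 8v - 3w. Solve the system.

Coefficient matrix A = [[3, 0, 0], [0, 1, 0], [18, -8, -3]].
det(A - λI) = 0 gives eigenvalues λ = 1, 3, -3.
For λ=1: eigenvector (0,1,-2).
For λ=3: eigenvector (1,0,3).
For λ=-3: eigenvector (0,0,1).
General solution: K_1e^(t)(0,1,-2) + K_2e^(3t)(1,0,3) + K_3e^(-3t)(0,0,1).

u(t) = K_2e^(3t), v(t) = K_1e^(t), w(t) = -2K_1e^(t) + 3K_2e^(3t) + K_3e^(-3t)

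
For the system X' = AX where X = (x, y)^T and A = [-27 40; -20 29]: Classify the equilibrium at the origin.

A = [[-27,40],[-20,29]]; det(A-λI) = λ^2 - 2λ + 17.
λ = 1 ± 4i: positive real part.

unstable spiral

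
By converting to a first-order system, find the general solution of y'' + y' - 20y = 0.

y(t) = c_1e^(4t) + c_2e^(-5t)

Let x_1 = y, x_2 = y'. Then x_1' = x_2 and x_2' = 20x_1 - x_2.
A = [[0,1],[20,-1]]; det(A-λI) = λ^2 + λ - 20.
Eigenvalues λ = 4, -5 with eigenvectors (1,4), (1,-5).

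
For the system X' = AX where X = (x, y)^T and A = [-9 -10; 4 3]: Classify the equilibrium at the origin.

A = [[-9,-10],[4,3]]; det(A-λI) = λ^2 + 6λ + 13.
λ = -3 ± 2i: negative real part.

stable spiral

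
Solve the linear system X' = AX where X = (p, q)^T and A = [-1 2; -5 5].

p(t) = K_1e^(2t)sin(t) - K_1e^(2t)cos(t) - K_2e^(2t)sin(t) - K_2e^(2t)cos(t), q(t) = 2K_1e^(2t)sin(t) - K_1e^(2t)cos(t) - K_2e^(2t)sin(t) - 2K_2e^(2t)cos(t)

Coefficient matrix A = [[-1, 2], [-5, 5]].
Characteristic polynomial det(A - λI) = λ^2 - 4λ + 5 = 0.
Eigenvalues λ = 2 ± i (complex conjugate pair).
For λ=2+i: an eigenvector is (-1,-1) - i(1,2) = (-1 - i, -1 - 2i).
A real fundamental pair from Re and Im of e^((2+i)t)v: X_1 = e^(2t)(cos(t)·(-1,-1) + sin(t)·(1,2)), X_2 = e^(2t)(sin(t)·(-1,-1) - cos(t)·(1,2)).
General solution: K_1X_1 + K_2X_2.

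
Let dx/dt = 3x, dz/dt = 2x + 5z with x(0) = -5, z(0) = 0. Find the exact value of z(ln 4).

A = [[3,0],[2,5]]; eigenvalues λ = 3, 5.
Eigenvectors: (-1,1) for λ=3, (0,1) for λ=5.
From the initial condition, c_1 = 5, c_2 = -5.
z(ln 4) = (5)(4^3)(1) + (-5)(4^5)(1) = -4800.

-4800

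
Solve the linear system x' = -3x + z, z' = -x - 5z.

Coefficient matrix A = [[-3, 1], [-1, -5]].
Characteristic polynomial det(A - λI) = λ^2 + 8λ + 16 = 0.
Single eigenvalue λ = -4 with algebraic multiplicity 2.
Eigenvector v = (-1,1); generalized eigenvector w with (A-λI)w=v is (0,-1).
General solution: e^(-4t)[c_1·v + c_2·(t·v + w)].

x(t) = -c_1e^(-4t) - c_2te^(-4t), z(t) = c_1e^(-4t) + c_2te^(-4t) - c_2e^(-4t)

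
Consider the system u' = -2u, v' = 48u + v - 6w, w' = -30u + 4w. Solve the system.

u(t) = c_1e^(-2t), v(t) = -6c_1e^(-2t) + c_2e^(t) - 2c_3e^(4t), w(t) = 5c_1e^(-2t) + c_3e^(4t)

Coefficient matrix A = [[-2, 0, 0], [48, 1, -6], [-30, 0, 4]].
det(A - λI) = 0 gives eigenvalues λ = -2, 1, 4.
For λ=-2: eigenvector (1,-6,5).
For λ=1: eigenvector (0,1,0).
For λ=4: eigenvector (0,-2,1).
General solution: c_1e^(-2t)(1,-6,5) + c_2e^(t)(0,1,0) + c_3e^(4t)(0,-2,1).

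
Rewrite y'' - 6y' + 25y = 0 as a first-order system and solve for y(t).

y(t) = C_1e^(3t)cos(4t) + C_2e^(3t)sin(4t)

Let x_1 = y, x_2 = y'. Then x_1' = x_2 and x_2' = -25x_1 + 6x_2.
A = [[0,1],[-25,6]]; det(A-λI) = λ^2 - 6λ + 25.
Eigenvalues λ = 3 ± 4i.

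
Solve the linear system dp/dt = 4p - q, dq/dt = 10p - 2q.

Coefficient matrix A = [[4, -1], [10, -2]].
Characteristic polynomial det(A - λI) = λ^2 - 2λ + 2 = 0.
Eigenvalues λ = 1 ± i (complex conjugate pair).
For λ=1+i: an eigenvector is (0,1) - i(-1,-3) = (0 + i, 1 + 3i).
A real fundamental pair from Re and Im of e^((1+i)t)v: X_1 = e^(t)(cos(t)·(0,1) + sin(t)·(-1,-3)), X_2 = e^(t)(sin(t)·(0,1) - cos(t)·(-1,-3)).
General solution: K_1X_1 + K_2X_2.

p(t) = -K_1e^(t)sin(t) + K_2e^(t)cos(t), q(t) = -3K_1e^(t)sin(t) + K_1e^(t)cos(t) + K_2e^(t)sin(t) + 3K_2e^(t)cos(t)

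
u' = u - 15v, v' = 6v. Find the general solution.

Coefficient matrix A = [[1, -15], [0, 6]].
Characteristic polynomial det(A - λI) = λ^2 - 7λ + 6 = 0.
Eigenvalues λ = 6, 1.
For λ=6: (A-λI) row 1 is [-5, -15], so an eigenvector is (3, -1).
For λ=1: (A-λI) row 1 is [0, -15], so an eigenvector is (-1, 0).
General solution: C_1e^(6t)(3,-1) + C_2e^(t)(-1,0).

u(t) = 3C_1e^(6t) - C_2e^(t), v(t) = -C_1e^(6t)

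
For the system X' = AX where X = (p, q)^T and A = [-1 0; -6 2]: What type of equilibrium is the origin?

A = [[-1,0],[-6,2]]; det(A-λI) = λ^2 - λ - 2.
λ = -1, 2: opposite signs.

saddle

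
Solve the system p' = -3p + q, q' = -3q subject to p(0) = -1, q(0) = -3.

p(t) = -3te^(-3t) - e^(-3t), q(t) = -3e^(-3t)

Coefficient matrix A = [[-3, 1], [0, -3]].
Characteristic polynomial det(A - λI) = λ^2 + 6λ + 9 = 0.
Single eigenvalue λ = -3 with algebraic multiplicity 2.
Eigenvector v = (-1,0); generalized eigenvector w with (A-λI)w=v is (1,-1).
General solution: e^(-3t)[K_1·v + K_2·(t·v + w)].
Applying p(0)=-1, q(0)=-3 gives K_1=4, K_2=3.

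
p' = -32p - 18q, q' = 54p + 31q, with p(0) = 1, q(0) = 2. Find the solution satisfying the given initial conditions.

Coefficient matrix A = [[-32, -18], [54, 31]].
Characteristic polynomial det(A - λI) = λ^2 + λ - 20 = 0.
Eigenvalues λ = 4, -5.
For λ=4: (A-λI) row 1 is [-36, -18], so an eigenvector is (1, -2).
For λ=-5: (A-λI) row 1 is [-27, -18], so an eigenvector is (-2, 3).
General solution: K_1e^(4t)(1,-2) + K_2e^(-5t)(-2,3).
Applying p(0)=1, q(0)=2 gives K_1=-7, K_2=-4.

p(t) = -7e^(4t) + 8e^(-5t), q(t) = 14e^(4t) - 12e^(-5t)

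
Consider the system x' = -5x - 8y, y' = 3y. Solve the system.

Coefficient matrix A = [[-5, -8], [0, 3]].
Characteristic polynomial det(A - λI) = λ^2 + 2λ - 15 = 0.
Eigenvalues λ = 3, -5.
For λ=3: (A-λI) row 1 is [-8, -8], so an eigenvector is (-1, 1).
For λ=-5: (A-λI) row 1 is [0, -8], so an eigenvector is (-1, 0).
General solution: c_1e^(3t)(-1,1) + c_2e^(-5t)(-1,0).

x(t) = -c_1e^(3t) - c_2e^(-5t), y(t) = c_1e^(3t)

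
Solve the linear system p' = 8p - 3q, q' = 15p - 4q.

p(t) = C_1e^(2t)sin(3t) - C_2e^(2t)cos(3t), q(t) = 2C_1e^(2t)sin(3t) - C_1e^(2t)cos(3t) - C_2e^(2t)sin(3t) - 2C_2e^(2t)cos(3t)

Coefficient matrix A = [[8, -3], [15, -4]].
Characteristic polynomial det(A - λI) = λ^2 - 4λ + 13 = 0.
Eigenvalues λ = 2 ± 3i (complex conjugate pair).
For λ=2+3i: an eigenvector is (0,-1) - i(1,2) = (0 - i, -1 - 2i).
A real fundamental pair from Re and Im of e^((2+3i)t)v: X_1 = e^(2t)(cos(3t)·(0,-1) + sin(3t)·(1,2)), X_2 = e^(2t)(sin(3t)·(0,-1) - cos(3t)·(1,2)).
General solution: C_1X_1 + C_2X_2.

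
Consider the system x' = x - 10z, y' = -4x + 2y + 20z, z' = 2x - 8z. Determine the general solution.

x(t) = -5K_1e^(-3t) + 2K_3e^(-4t), y(t) = 4K_1e^(-3t) + K_2e^(2t) - 2K_3e^(-4t), z(t) = -2K_1e^(-3t) + K_3e^(-4t)

Coefficient matrix A = [[1, 0, -10], [-4, 2, 20], [2, 0, -8]].
det(A - λI) = 0 gives eigenvalues λ = -3, 2, -4.
For λ=-3: eigenvector (-5,4,-2).
For λ=2: eigenvector (0,1,0).
For λ=-4: eigenvector (2,-2,1).
General solution: K_1e^(-3t)(-5,4,-2) + K_2e^(2t)(0,1,0) + K_3e^(-4t)(2,-2,1).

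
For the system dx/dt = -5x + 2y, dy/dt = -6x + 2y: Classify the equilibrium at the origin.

stable node

A = [[-5,2],[-6,2]]; det(A-λI) = λ^2 + 3λ + 2.
λ = -2, -1: both negative.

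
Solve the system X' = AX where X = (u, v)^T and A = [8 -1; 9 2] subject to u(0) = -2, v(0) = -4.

u(t) = -2te^(5t) - 2e^(5t), v(t) = -6te^(5t) - 4e^(5t)

Coefficient matrix A = [[8, -1], [9, 2]].
Characteristic polynomial det(A - λI) = λ^2 - 10λ + 25 = 0.
Single eigenvalue λ = 5 with algebraic multiplicity 2.
Eigenvector v = (-1,-3); generalized eigenvector w with (A-λI)w=v is (0,1).
General solution: e^(5t)[K_1·v + K_2·(t·v + w)].
Applying u(0)=-2, v(0)=-4 gives K_1=2, K_2=2.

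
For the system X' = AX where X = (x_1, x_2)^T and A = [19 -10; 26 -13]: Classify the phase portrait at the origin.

A = [[19,-10],[26,-13]]; det(A-λI) = λ^2 - 6λ + 13.
λ = 3 ± 2i: positive real part.

unstable spiral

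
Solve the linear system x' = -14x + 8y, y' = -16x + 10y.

Coefficient matrix A = [[-14, 8], [-16, 10]].
Characteristic polynomial det(A - λI) = λ^2 + 4λ - 12 = 0.
Eigenvalues λ = -6, 2.
For λ=-6: (A-λI) row 1 is [-8, 8], so an eigenvector is (1, 1).
For λ=2: (A-λI) row 1 is [-16, 8], so an eigenvector is (-1, -2).
General solution: K_1e^(-6t)(1,1) + K_2e^(2t)(-1,-2).

x(t) = K_1e^(-6t) - K_2e^(2t), y(t) = K_1e^(-6t) - 2K_2e^(2t)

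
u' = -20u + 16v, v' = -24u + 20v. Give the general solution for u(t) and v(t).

Coefficient matrix A = [[-20, 16], [-24, 20]].
Characteristic polynomial det(A - λI) = λ^2 - 16 = 0.
Eigenvalues λ = 4, -4.
For λ=4: (A-λI) row 1 is [-24, 16], so an eigenvector is (-2, -3).
For λ=-4: (A-λI) row 1 is [-16, 16], so an eigenvector is (-1, -1).
General solution: C_1e^(4t)(-2,-3) + C_2e^(-4t)(-1,-1).

u(t) = -2C_1e^(4t) - C_2e^(-4t), v(t) = -3C_1e^(4t) - C_2e^(-4t)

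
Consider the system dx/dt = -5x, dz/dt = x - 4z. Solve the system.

Coefficient matrix A = [[-5, 0], [1, -4]].
Characteristic polynomial det(A - λI) = λ^2 + 9λ + 20 = 0.
Eigenvalues λ = -5, -4.
For λ=-5: (A-λI) row 2 is [1, 1], so an eigenvector is (1, -1).
For λ=-4: (A-λI) row 1 is [-1, 0], so an eigenvector is (0, 1).
General solution: C_1e^(-5t)(1,-1) + C_2e^(-4t)(0,1).

x(t) = C_1e^(-5t), z(t) = -C_1e^(-5t) + C_2e^(-4t)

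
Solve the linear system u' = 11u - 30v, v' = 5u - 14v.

Coefficient matrix A = [[11, -30], [5, -14]].
Characteristic polynomial det(A - λI) = λ^2 + 3λ - 4 = 0.
Eigenvalues λ = 1, -4.
For λ=1: (A-λI) row 1 is [10, -30], so an eigenvector is (-3, -1).
For λ=-4: (A-λI) row 1 is [15, -30], so an eigenvector is (-2, -1).
General solution: c_1e^(t)(-3,-1) + c_2e^(-4t)(-2,-1).

u(t) = -3c_1e^(t) - 2c_2e^(-4t), v(t) = -c_1e^(t) - c_2e^(-4t)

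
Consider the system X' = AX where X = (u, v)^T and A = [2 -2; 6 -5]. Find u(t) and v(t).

u(t) = -C_1e^(-2t) - 2C_2e^(-t), v(t) = -2C_1e^(-2t) - 3C_2e^(-t)

Coefficient matrix A = [[2, -2], [6, -5]].
Characteristic polynomial det(A - λI) = λ^2 + 3λ + 2 = 0.
Eigenvalues λ = -2, -1.
For λ=-2: (A-λI) row 1 is [4, -2], so an eigenvector is (-1, -2).
For λ=-1: (A-λI) row 1 is [3, -2], so an eigenvector is (-2, -3).
General solution: C_1e^(-2t)(-1,-2) + C_2e^(-t)(-2,-3).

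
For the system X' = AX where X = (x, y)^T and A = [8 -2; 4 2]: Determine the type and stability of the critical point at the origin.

A = [[8,-2],[4,2]]; det(A-λI) = λ^2 - 10λ + 24.
λ = 6, 4: both positive.

unstable node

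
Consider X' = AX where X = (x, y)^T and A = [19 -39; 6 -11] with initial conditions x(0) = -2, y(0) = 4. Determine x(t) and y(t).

Coefficient matrix A = [[19, -39], [6, -11]].
Characteristic polynomial det(A - λI) = λ^2 - 8λ + 25 = 0.
Eigenvalues λ = 4 ± 3i (complex conjugate pair).
For λ=4+3i: an eigenvector is (2,1) - i(-3,-1) = (2 + 3i, 1 + i).
A real fundamental pair from Re and Im of e^((4+3i)t)v: X_1 = e^(4t)(cos(3t)·(2,1) + sin(3t)·(-3,-1)), X_2 = e^(4t)(sin(3t)·(2,1) - cos(3t)·(-3,-1)).
General solution: K_1X_1 + K_2X_2.
Applying x(0)=-2, y(0)=4 gives K_1=14, K_2=-10.

x(t) = -62e^(4t)sin(3t) - 2e^(4t)cos(3t), y(t) = -24e^(4t)sin(3t) + 4e^(4t)cos(3t)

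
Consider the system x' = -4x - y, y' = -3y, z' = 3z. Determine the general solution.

x(t) = C_1e^(-4t) - C_2e^(-3t), y(t) = C_2e^(-3t), z(t) = C_3e^(3t)

Coefficient matrix A = [[-4, -1, 0], [0, -3, 0], [0, 0, 3]].
det(A - λI) = 0 gives eigenvalues λ = -4, -3, 3.
For λ=-4: eigenvector (1,0,0).
For λ=-3: eigenvector (-1,1,0).
For λ=3: eigenvector (0,0,1).
General solution: C_1e^(-4t)(1,0,0) + C_2e^(-3t)(-1,1,0) + C_3e^(3t)(0,0,1).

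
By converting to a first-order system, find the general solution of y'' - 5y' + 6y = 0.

Let x_1 = y, x_2 = y'. Then x_1' = x_2 and x_2' = -6x_1 + 5x_2.
A = [[0,1],[-6,5]]; det(A-λI) = λ^2 - 5λ + 6.
Eigenvalues λ = 2, 3 with eigenvectors (1,2), (1,3).

y(t) = C_1e^(2t) + C_2e^(3t)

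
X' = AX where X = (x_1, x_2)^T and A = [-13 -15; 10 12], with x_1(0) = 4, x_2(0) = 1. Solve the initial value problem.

Coefficient matrix A = [[-13, -15], [10, 12]].
Characteristic polynomial det(A - λI) = λ^2 + λ - 6 = 0.
Eigenvalues λ = -3, 2.
For λ=-3: (A-λI) row 1 is [-10, -15], so an eigenvector is (3, -2).
For λ=2: (A-λI) row 1 is [-15, -15], so an eigenvector is (1, -1).
General solution: K_1e^(-3t)(3,-2) + K_2e^(2t)(1,-1).
Applying x_1(0)=4, x_2(0)=1 gives K_1=5, K_2=-11.

x_1(t) = -11e^(2t) + 15e^(-3t), x_2(t) = 11e^(2t) - 10e^(-3t)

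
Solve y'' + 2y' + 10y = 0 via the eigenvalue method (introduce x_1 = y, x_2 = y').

y(t) = C_1e^(-t)cos(3t) + C_2e^(-t)sin(3t)

Let x_1 = y, x_2 = y'. Then x_1' = x_2 and x_2' = -10x_1 - 2x_2.
A = [[0,1],[-10,-2]]; det(A-λI) = λ^2 + 2λ + 10.
Eigenvalues λ = -1 ± 3i.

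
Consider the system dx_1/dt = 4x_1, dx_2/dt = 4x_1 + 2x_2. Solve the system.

x_1(t) = c_2e^(4t), x_2(t) = -c_1e^(2t) + 2c_2e^(4t)

Coefficient matrix A = [[4, 0], [4, 2]].
Characteristic polynomial det(A - λI) = λ^2 - 6λ + 8 = 0.
Eigenvalues λ = 2, 4.
For λ=2: (A-λI) row 1 is [2, 0], so an eigenvector is (0, -1).
For λ=4: (A-λI) row 2 is [4, -2], so an eigenvector is (1, 2).
General solution: c_1e^(2t)(0,-1) + c_2e^(4t)(1,2).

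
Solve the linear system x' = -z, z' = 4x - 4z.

x(t) = -C_1e^(-2t) - C_2te^(-2t) + C_2e^(-2t), z(t) = -2C_1e^(-2t) - 2C_2te^(-2t) + 3C_2e^(-2t)

Coefficient matrix A = [[0, -1], [4, -4]].
Characteristic polynomial det(A - λI) = λ^2 + 4λ + 4 = 0.
Single eigenvalue λ = -2 with algebraic multiplicity 2.
Eigenvector v = (-1,-2); generalized eigenvector w with (A-λI)w=v is (1,3).
General solution: e^(-2t)[C_1·v + C_2·(t·v + w)].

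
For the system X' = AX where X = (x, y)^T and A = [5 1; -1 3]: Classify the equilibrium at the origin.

unstable improper node

A = [[5,1],[-1,3]]; det(A-λI) = λ^2 - 8λ + 16.
repeated λ = 4 with a single eigenvector.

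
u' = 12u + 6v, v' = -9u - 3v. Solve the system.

Coefficient matrix A = [[12, 6], [-9, -3]].
Characteristic polynomial det(A - λI) = λ^2 - 9λ + 18 = 0.
Eigenvalues λ = 6, 3.
For λ=6: (A-λI) row 1 is [6, 6], so an eigenvector is (1, -1).
For λ=3: (A-λI) row 1 is [9, 6], so an eigenvector is (-2, 3).
General solution: C_1e^(6t)(1,-1) + C_2e^(3t)(-2,3).

u(t) = C_1e^(6t) - 2C_2e^(3t), v(t) = -C_1e^(6t) + 3C_2e^(3t)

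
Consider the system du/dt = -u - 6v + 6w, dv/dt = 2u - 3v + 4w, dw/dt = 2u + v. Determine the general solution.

Coefficient matrix A = [[-1, -6, 6], [2, -3, 4], [2, 1, 0]].
det(A - λI) = 0 gives eigenvalues λ = -4, -1, 1.
For λ=-4: eigenvector (2,0,-1).
For λ=-1: eigenvector (1,-1,-1).
For λ=1: eigenvector (0,1,1).
General solution: K_1e^(-4t)(2,0,-1) + K_2e^(-t)(1,-1,-1) + K_3e^(t)(0,1,1).

u(t) = 2K_1e^(-4t) + K_2e^(-t), v(t) = -K_2e^(-t) + K_3e^(t), w(t) = -K_1e^(-4t) - K_2e^(-t) + K_3e^(t)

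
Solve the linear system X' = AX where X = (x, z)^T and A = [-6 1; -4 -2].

x(t) = K_1e^(-4t) + K_2te^(-4t) + K_2e^(-4t), z(t) = 2K_1e^(-4t) + 2K_2te^(-4t) + 3K_2e^(-4t)

Coefficient matrix A = [[-6, 1], [-4, -2]].
Characteristic polynomial det(A - λI) = λ^2 + 8λ + 16 = 0.
Single eigenvalue λ = -4 with algebraic multiplicity 2.
Eigenvector v = (1,2); generalized eigenvector w with (A-λI)w=v is (1,3).
General solution: e^(-4t)[K_1·v + K_2·(t·v + w)].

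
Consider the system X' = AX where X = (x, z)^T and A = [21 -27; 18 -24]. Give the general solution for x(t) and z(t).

Coefficient matrix A = [[21, -27], [18, -24]].
Characteristic polynomial det(A - λI) = λ^2 + 3λ - 18 = 0.
Eigenvalues λ = -6, 3.
For λ=-6: (A-λI) row 1 is [27, -27], so an eigenvector is (1, 1).
For λ=3: (A-λI) row 1 is [18, -27], so an eigenvector is (3, 2).
General solution: C_1e^(-6t)(1,1) + C_2e^(3t)(3,2).

x(t) = C_1e^(-6t) + 3C_2e^(3t), z(t) = C_1e^(-6t) + 2C_2e^(3t)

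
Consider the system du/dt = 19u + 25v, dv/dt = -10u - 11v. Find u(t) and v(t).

Coefficient matrix A = [[19, 25], [-10, -11]].
Characteristic polynomial det(A - λI) = λ^2 - 8λ + 41 = 0.
Eigenvalues λ = 4 ± 5i (complex conjugate pair).
For λ=4+5i: an eigenvector is (2,-1) - i(1,-1) = (2 - i, -1 + i).
A real fundamental pair from Re and Im of e^((4+5i)t)v: X_1 = e^(4t)(cos(5t)·(2,-1) + sin(5t)·(1,-1)), X_2 = e^(4t)(sin(5t)·(2,-1) - cos(5t)·(1,-1)).
General solution: C_1X_1 + C_2X_2.

u(t) = C_1e^(4t)sin(5t) + 2C_1e^(4t)cos(5t) + 2C_2e^(4t)sin(5t) - C_2e^(4t)cos(5t), v(t) = -C_1e^(4t)sin(5t) - C_1e^(4t)cos(5t) - C_2e^(4t)sin(5t) + C_2e^(4t)cos(5t)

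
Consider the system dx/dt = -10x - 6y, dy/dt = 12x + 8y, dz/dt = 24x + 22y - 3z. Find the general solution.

Coefficient matrix A = [[-10, -6, 0], [12, 8, 0], [24, 22, -3]].
det(A - λI) = 0 gives eigenvalues λ = 2, -4, -3.
For λ=2: eigenvector (-1,2,4).
For λ=-4: eigenvector (-1,1,2).
For λ=-3: eigenvector (0,0,1).
General solution: C_1e^(2t)(-1,2,4) + C_2e^(-4t)(-1,1,2) + C_3e^(-3t)(0,0,1).

x(t) = -C_1e^(2t) - C_2e^(-4t), y(t) = 2C_1e^(2t) + C_2e^(-4t), z(t) = 4C_1e^(2t) + 2C_2e^(-4t) + C_3e^(-3t)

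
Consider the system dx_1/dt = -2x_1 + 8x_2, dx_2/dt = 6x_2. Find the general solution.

x_1(t) = K_1e^(6t) - K_2e^(-2t), x_2(t) = K_1e^(6t)

Coefficient matrix A = [[-2, 8], [0, 6]].
Characteristic polynomial det(A - λI) = λ^2 - 4λ - 12 = 0.
Eigenvalues λ = 6, -2.
For λ=6: (A-λI) row 1 is [-8, 8], so an eigenvector is (1, 1).
For λ=-2: (A-λI) row 1 is [0, 8], so an eigenvector is (-1, 0).
General solution: K_1e^(6t)(1,1) + K_2e^(-2t)(-1,0).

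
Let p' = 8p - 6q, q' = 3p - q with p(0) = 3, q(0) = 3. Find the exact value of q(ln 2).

12

A = [[8,-6],[3,-1]]; eigenvalues λ = 5, 2.
Eigenvectors: (2,1) for λ=5, (1,1) for λ=2.
From the initial condition, c_1 = 0, c_2 = 3.
q(ln 2) = (0)(2^5)(1) + (3)(2^2)(1) = 12.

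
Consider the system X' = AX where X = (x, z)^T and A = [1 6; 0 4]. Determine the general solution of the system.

Coefficient matrix A = [[1, 6], [0, 4]].
Characteristic polynomial det(A - λI) = λ^2 - 5λ + 4 = 0.
Eigenvalues λ = 4, 1.
For λ=4: (A-λI) row 1 is [-3, 6], so an eigenvector is (-2, -1).
For λ=1: (A-λI) row 1 is [0, 6], so an eigenvector is (1, 0).
General solution: c_1e^(4t)(-2,-1) + c_2e^(t)(1,0).

x(t) = -2c_1e^(4t) + c_2e^(t), z(t) = -c_1e^(4t)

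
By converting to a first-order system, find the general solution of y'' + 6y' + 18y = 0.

y(t) = K_1e^(-3t)cos(3t) + K_2e^(-3t)sin(3t)

Let x_1 = y, x_2 = y'. Then x_1' = x_2 and x_2' = -18x_1 - 6x_2.
A = [[0,1],[-18,-6]]; det(A-λI) = λ^2 + 6λ + 18.
Eigenvalues λ = -3 ± 3i.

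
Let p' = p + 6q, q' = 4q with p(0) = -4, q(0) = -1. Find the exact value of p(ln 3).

A = [[1,6],[0,4]]; eigenvalues λ = 1, 4.
Eigenvectors: (1,0) for λ=1, (2,1) for λ=4.
From the initial condition, c_1 = -2, c_2 = -1.
p(ln 3) = (-2)(3^1)(1) + (-1)(3^4)(2) = -168.

-168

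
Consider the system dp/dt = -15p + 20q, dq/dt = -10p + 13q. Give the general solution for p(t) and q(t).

p(t) = 3K_1e^(-t)sin(2t) + K_1e^(-t)cos(2t) + K_2e^(-t)sin(2t) - 3K_2e^(-t)cos(2t), q(t) = 2K_1e^(-t)sin(2t) + K_1e^(-t)cos(2t) + K_2e^(-t)sin(2t) - 2K_2e^(-t)cos(2t)

Coefficient matrix A = [[-15, 20], [-10, 13]].
Characteristic polynomial det(A - λI) = λ^2 + 2λ + 5 = 0.
Eigenvalues λ = -1 ± 2i (complex conjugate pair).
For λ=-1+2i: an eigenvector is (1,1) - i(3,2) = (1 - 3i, 1 - 2i).
A real fundamental pair from Re and Im of e^((-1+2i)t)v: X_1 = e^(-t)(cos(2t)·(1,1) + sin(2t)·(3,2)), X_2 = e^(-t)(sin(2t)·(1,1) - cos(2t)·(3,2)).
General solution: K_1X_1 + K_2X_2.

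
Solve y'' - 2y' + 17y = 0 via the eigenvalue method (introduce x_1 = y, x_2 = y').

Let x_1 = y, x_2 = y'. Then x_1' = x_2 and x_2' = -17x_1 + 2x_2.
A = [[0,1],[-17,2]]; det(A-λI) = λ^2 - 2λ + 17.
Eigenvalues λ = 1 ± 4i.

y(t) = c_1e^(t)cos(4t) + c_2e^(t)sin(4t)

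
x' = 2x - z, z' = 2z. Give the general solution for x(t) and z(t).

Coefficient matrix A = [[2, -1], [0, 2]].
Characteristic polynomial det(A - λI) = λ^2 - 4λ + 4 = 0.
Single eigenvalue λ = 2 with algebraic multiplicity 2.
Eigenvector v = (1,0); generalized eigenvector w with (A-λI)w=v is (3,-1).
General solution: e^(2t)[C_1·v + C_2·(t·v + w)].

x(t) = C_1e^(2t) + C_2te^(2t) + 3C_2e^(2t), z(t) = -C_2e^(2t)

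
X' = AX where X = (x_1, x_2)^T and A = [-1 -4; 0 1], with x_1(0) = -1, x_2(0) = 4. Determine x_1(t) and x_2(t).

Coefficient matrix A = [[-1, -4], [0, 1]].
Characteristic polynomial det(A - λI) = λ^2 - 1 = 0.
Eigenvalues λ = -1, 1.
For λ=-1: (A-λI) row 1 is [0, -4], so an eigenvector is (-1, 0).
For λ=1: (A-λI) row 1 is [-2, -4], so an eigenvector is (-2, 1).
General solution: c_1e^(-t)(-1,0) + c_2e^(t)(-2,1).
Applying x_1(0)=-1, x_2(0)=4 gives c_1=-7, c_2=4.

x_1(t) = -8e^(t) + 7e^(-t), x_2(t) = 4e^(t)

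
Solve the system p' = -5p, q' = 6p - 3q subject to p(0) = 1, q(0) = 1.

p(t) = e^(-5t), q(t) = 4e^(-3t) - 3e^(-5t)

Coefficient matrix A = [[-5, 0], [6, -3]].
Characteristic polynomial det(A - λI) = λ^2 + 8λ + 15 = 0.
Eigenvalues λ = -3, -5.
For λ=-3: (A-λI) row 1 is [-2, 0], so an eigenvector is (0, -1).
For λ=-5: (A-λI) row 2 is [6, 2], so an eigenvector is (-1, 3).
General solution: c_1e^(-3t)(0,-1) + c_2e^(-5t)(-1,3).
Applying p(0)=1, q(0)=1 gives c_1=-4, c_2=-1.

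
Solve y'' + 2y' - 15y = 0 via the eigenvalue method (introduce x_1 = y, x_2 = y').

y(t) = c_1e^(3t) + c_2e^(-5t)

Let x_1 = y, x_2 = y'. Then x_1' = x_2 and x_2' = 15x_1 - 2x_2.
A = [[0,1],[15,-2]]; det(A-λI) = λ^2 + 2λ - 15.
Eigenvalues λ = 3, -5 with eigenvectors (1,3), (1,-5).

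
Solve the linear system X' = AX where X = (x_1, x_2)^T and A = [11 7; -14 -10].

x_1(t) = -K_1e^(4t) + K_2e^(-3t), x_2(t) = K_1e^(4t) - 2K_2e^(-3t)

Coefficient matrix A = [[11, 7], [-14, -10]].
Characteristic polynomial det(A - λI) = λ^2 - λ - 12 = 0.
Eigenvalues λ = 4, -3.
For λ=4: (A-λI) row 1 is [7, 7], so an eigenvector is (-1, 1).
For λ=-3: (A-λI) row 1 is [14, 7], so an eigenvector is (1, -2).
General solution: K_1e^(4t)(-1,1) + K_2e^(-3t)(1,-2).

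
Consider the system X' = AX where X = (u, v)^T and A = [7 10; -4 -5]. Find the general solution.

Coefficient matrix A = [[7, 10], [-4, -5]].
Characteristic polynomial det(A - λI) = λ^2 - 2λ + 5 = 0.
Eigenvalues λ = 1 ± 2i (complex conjugate pair).
For λ=1+2i: an eigenvector is (-2,1) - i(-1,1) = (-2 + i, 1 - i).
A real fundamental pair from Re and Im of e^((1+2i)t)v: X_1 = e^(t)(cos(2t)·(-2,1) + sin(2t)·(-1,1)), X_2 = e^(t)(sin(2t)·(-2,1) - cos(2t)·(-1,1)).
General solution: C_1X_1 + C_2X_2.

u(t) = -C_1e^(t)sin(2t) - 2C_1e^(t)cos(2t) - 2C_2e^(t)sin(2t) + C_2e^(t)cos(2t), v(t) = C_1e^(t)sin(2t) + C_1e^(t)cos(2t) + C_2e^(t)sin(2t) - C_2e^(t)cos(2t)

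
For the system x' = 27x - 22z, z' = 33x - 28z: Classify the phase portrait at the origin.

A = [[27,-22],[33,-28]]; det(A-λI) = λ^2 + λ - 30.
λ = -6, 5: opposite signs.

saddle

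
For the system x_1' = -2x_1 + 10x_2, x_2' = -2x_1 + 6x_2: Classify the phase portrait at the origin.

A = [[-2,10],[-2,6]]; det(A-λI) = λ^2 - 4λ + 8.
λ = 2 ± 2i: positive real part.

unstable spiral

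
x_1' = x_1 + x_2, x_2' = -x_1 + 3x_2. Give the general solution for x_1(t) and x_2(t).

x_1(t) = K_1e^(2t) + K_2te^(2t) + 2K_2e^(2t), x_2(t) = K_1e^(2t) + K_2te^(2t) + 3K_2e^(2t)

Coefficient matrix A = [[1, 1], [-1, 3]].
Characteristic polynomial det(A - λI) = λ^2 - 4λ + 4 = 0.
Single eigenvalue λ = 2 with algebraic multiplicity 2.
Eigenvector v = (1,1); generalized eigenvector w with (A-λI)w=v is (2,3).
General solution: e^(2t)[K_1·v + K_2·(t·v + w)].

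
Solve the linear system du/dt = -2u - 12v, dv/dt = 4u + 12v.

u(t) = 2c_1e^(4t) + 3c_2e^(6t), v(t) = -c_1e^(4t) - 2c_2e^(6t)

Coefficient matrix A = [[-2, -12], [4, 12]].
Characteristic polynomial det(A - λI) = λ^2 - 10λ + 24 = 0.
Eigenvalues λ = 4, 6.
For λ=4: (A-λI) row 1 is [-6, -12], so an eigenvector is (2, -1).
For λ=6: (A-λI) row 1 is [-8, -12], so an eigenvector is (3, -2).
General solution: c_1e^(4t)(2,-1) + c_2e^(6t)(3,-2).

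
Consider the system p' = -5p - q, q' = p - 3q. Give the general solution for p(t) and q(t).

Coefficient matrix A = [[-5, -1], [1, -3]].
Characteristic polynomial det(A - λI) = λ^2 + 8λ + 16 = 0.
Single eigenvalue λ = -4 with algebraic multiplicity 2.
Eigenvector v = (-1,1); generalized eigenvector w with (A-λI)w=v is (2,-1).
General solution: e^(-4t)[c_1·v + c_2·(t·v + w)].

p(t) = -c_1e^(-4t) - c_2te^(-4t) + 2c_2e^(-4t), q(t) = c_1e^(-4t) + c_2te^(-4t) - c_2e^(-4t)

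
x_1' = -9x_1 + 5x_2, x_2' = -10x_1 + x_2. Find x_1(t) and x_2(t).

Coefficient matrix A = [[-9, 5], [-10, 1]].
Characteristic polynomial det(A - λI) = λ^2 + 8λ + 41 = 0.
Eigenvalues λ = -4 ± 5i (complex conjugate pair).
For λ=-4+5i: an eigenvector is (1,1) - i(0,-1) = (1, 1 + i).
A real fundamental pair from Re and Im of e^((-4+5i)t)v: X_1 = e^(-4t)(cos(5t)·(1,1) + sin(5t)·(0,-1)), X_2 = e^(-4t)(sin(5t)·(1,1) - cos(5t)·(0,-1)).
General solution: K_1X_1 + K_2X_2.

x_1(t) = K_1e^(-4t)cos(5t) + K_2e^(-4t)sin(5t), x_2(t) = -K_1e^(-4t)sin(5t) + K_1e^(-4t)cos(5t) + K_2e^(-4t)sin(5t) + K_2e^(-4t)cos(5t)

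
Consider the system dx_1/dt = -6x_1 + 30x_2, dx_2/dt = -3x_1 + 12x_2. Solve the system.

x_1(t) = 3K_1e^(3t)sin(3t) - K_1e^(3t)cos(3t) - K_2e^(3t)sin(3t) - 3K_2e^(3t)cos(3t), x_2(t) = K_1e^(3t)sin(3t) - K_2e^(3t)cos(3t)

Coefficient matrix A = [[-6, 30], [-3, 12]].
Characteristic polynomial det(A - λI) = λ^2 - 6λ + 18 = 0.
Eigenvalues λ = 3 ± 3i (complex conjugate pair).
For λ=3+3i: an eigenvector is (-1,0) - i(3,1) = (-1 - 3i, 0 - i).
A real fundamental pair from Re and Im of e^((3+3i)t)v: X_1 = e^(3t)(cos(3t)·(-1,0) + sin(3t)·(3,1)), X_2 = e^(3t)(sin(3t)·(-1,0) - cos(3t)·(3,1)).
General solution: K_1X_1 + K_2X_2.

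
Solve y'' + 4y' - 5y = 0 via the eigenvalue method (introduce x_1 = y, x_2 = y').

Let x_1 = y, x_2 = y'. Then x_1' = x_2 and x_2' = 5x_1 - 4x_2.
A = [[0,1],[5,-4]]; det(A-λI) = λ^2 + 4λ - 5.
Eigenvalues λ = 1, -5 with eigenvectors (1,1), (1,-5).

y(t) = C_1e^(t) + C_2e^(-5t)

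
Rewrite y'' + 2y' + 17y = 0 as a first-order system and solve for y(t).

y(t) = c_1e^(-t)cos(4t) + c_2e^(-t)sin(4t)

Let x_1 = y, x_2 = y'. Then x_1' = x_2 and x_2' = -17x_1 - 2x_2.
A = [[0,1],[-17,-2]]; det(A-λI) = λ^2 + 2λ + 17.
Eigenvalues λ = -1 ± 4i.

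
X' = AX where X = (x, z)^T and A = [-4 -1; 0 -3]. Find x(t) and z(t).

x(t) = -C_1e^(-3t) + C_2e^(-4t), z(t) = C_1e^(-3t)

Coefficient matrix A = [[-4, -1], [0, -3]].
Characteristic polynomial det(A - λI) = λ^2 + 7λ + 12 = 0.
Eigenvalues λ = -3, -4.
For λ=-3: (A-λI) row 1 is [-1, -1], so an eigenvector is (-1, 1).
For λ=-4: (A-λI) row 1 is [0, -1], so an eigenvector is (1, 0).
General solution: C_1e^(-3t)(-1,1) + C_2e^(-4t)(1,0).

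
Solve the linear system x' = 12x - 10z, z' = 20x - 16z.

Coefficient matrix A = [[12, -10], [20, -16]].
Characteristic polynomial det(A - λI) = λ^2 + 4λ + 8 = 0.
Eigenvalues λ = -2 ± 2i (complex conjugate pair).
For λ=-2+2i: an eigenvector is (1,1) - i(2,3) = (1 - 2i, 1 - 3i).
A real fundamental pair from Re and Im of e^((-2+2i)t)v: X_1 = e^(-2t)(cos(2t)·(1,1) + sin(2t)·(2,3)), X_2 = e^(-2t)(sin(2t)·(1,1) - cos(2t)·(2,3)).
General solution: c_1X_1 + c_2X_2.

x(t) = 2c_1e^(-2t)sin(2t) + c_1e^(-2t)cos(2t) + c_2e^(-2t)sin(2t) - 2c_2e^(-2t)cos(2t), z(t) = 3c_1e^(-2t)sin(2t) + c_1e^(-2t)cos(2t) + c_2e^(-2t)sin(2t) - 3c_2e^(-2t)cos(2t)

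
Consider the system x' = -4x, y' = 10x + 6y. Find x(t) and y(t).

x(t) = K_2e^(-4t), y(t) = K_1e^(6t) - K_2e^(-4t)

Coefficient matrix A = [[-4, 0], [10, 6]].
Characteristic polynomial det(A - λI) = λ^2 - 2λ - 24 = 0.
Eigenvalues λ = 6, -4.
For λ=6: (A-λI) row 1 is [-10, 0], so an eigenvector is (0, 1).
For λ=-4: (A-λI) row 2 is [10, 10], so an eigenvector is (1, -1).
General solution: K_1e^(6t)(0,1) + K_2e^(-4t)(1,-1).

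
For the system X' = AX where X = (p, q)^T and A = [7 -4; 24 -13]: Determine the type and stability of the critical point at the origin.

stable node

A = [[7,-4],[24,-13]]; det(A-λI) = λ^2 + 6λ + 5.
λ = -1, -5: both negative.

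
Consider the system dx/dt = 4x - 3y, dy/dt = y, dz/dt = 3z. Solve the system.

x(t) = C_1e^(4t) + C_2e^(t), y(t) = C_2e^(t), z(t) = C_3e^(3t)

Coefficient matrix A = [[4, -3, 0], [0, 1, 0], [0, 0, 3]].
det(A - λI) = 0 gives eigenvalues λ = 4, 1, 3.
For λ=4: eigenvector (1,0,0).
For λ=1: eigenvector (1,1,0).
For λ=3: eigenvector (0,0,1).
General solution: C_1e^(4t)(1,0,0) + C_2e^(t)(1,1,0) + C_3e^(3t)(0,0,1).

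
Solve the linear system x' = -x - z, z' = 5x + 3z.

Coefficient matrix A = [[-1, -1], [5, 3]].
Characteristic polynomial det(A - λI) = λ^2 - 2λ + 2 = 0.
Eigenvalues λ = 1 ± i (complex conjugate pair).
For λ=1+i: an eigenvector is (-1,2) - i(0,-1) = (-1, 2 + i).
A real fundamental pair from Re and Im of e^((1+i)t)v: X_1 = e^(t)(cos(t)·(-1,2) + sin(t)·(0,-1)), X_2 = e^(t)(sin(t)·(-1,2) - cos(t)·(0,-1)).
General solution: c_1X_1 + c_2X_2.

x(t) = -c_1e^(t)cos(t) - c_2e^(t)sin(t), z(t) = -c_1e^(t)sin(t) + 2c_1e^(t)cos(t) + 2c_2e^(t)sin(t) + c_2e^(t)cos(t)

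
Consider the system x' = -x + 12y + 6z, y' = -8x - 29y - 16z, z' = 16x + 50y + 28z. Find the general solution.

Coefficient matrix A = [[-1, 12, 6], [-8, -29, -16], [16, 50, 28]].
det(A - λI) = 0 gives eigenvalues λ = -1, 3, -4.
For λ=-1: eigenvector (1,2,-4).
For λ=3: eigenvector (0,1,-2).
For λ=-4: eigenvector (-2,0,1).
General solution: K_1e^(-t)(1,2,-4) + K_2e^(3t)(0,1,-2) + K_3e^(-4t)(-2,0,1).

x(t) = K_1e^(-t) - 2K_3e^(-4t), y(t) = 2K_1e^(-t) + K_2e^(3t), z(t) = -4K_1e^(-t) - 2K_2e^(3t) + K_3e^(-4t)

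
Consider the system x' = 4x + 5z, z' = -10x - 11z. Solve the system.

x(t) = C_1e^(-t) - C_2e^(-6t), z(t) = -C_1e^(-t) + 2C_2e^(-6t)

Coefficient matrix A = [[4, 5], [-10, -11]].
Characteristic polynomial det(A - λI) = λ^2 + 7λ + 6 = 0.
Eigenvalues λ = -1, -6.
For λ=-1: (A-λI) row 1 is [5, 5], so an eigenvector is (1, -1).
For λ=-6: (A-λI) row 1 is [10, 5], so an eigenvector is (-1, 2).
General solution: C_1e^(-t)(1,-1) + C_2e^(-6t)(-1,2).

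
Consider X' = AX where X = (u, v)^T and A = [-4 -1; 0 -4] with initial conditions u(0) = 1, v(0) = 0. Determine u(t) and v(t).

u(t) = e^(-4t), v(t) = 0

Coefficient matrix A = [[-4, -1], [0, -4]].
Characteristic polynomial det(A - λI) = λ^2 + 8λ + 16 = 0.
Single eigenvalue λ = -4 with algebraic multiplicity 2.
Eigenvector v = (1,0); generalized eigenvector w with (A-λI)w=v is (-3,-1).
General solution: e^(-4t)[C_1·v + C_2·(t·v + w)].
Applying u(0)=1, v(0)=0 gives C_1=1, C_2=0.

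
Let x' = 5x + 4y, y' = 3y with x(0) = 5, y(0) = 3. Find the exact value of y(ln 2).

A = [[5,4],[0,3]]; eigenvalues λ = 3, 5.
Eigenvectors: (-2,1) for λ=3, (-1,0) for λ=5.
From the initial condition, c_1 = 3, c_2 = -11.
y(ln 2) = (3)(2^3)(1) + (-11)(2^5)(0) = 24.

24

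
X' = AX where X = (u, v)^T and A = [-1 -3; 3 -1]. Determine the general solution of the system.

Coefficient matrix A = [[-1, -3], [3, -1]].
Characteristic polynomial det(A - λI) = λ^2 + 2λ + 10 = 0.
Eigenvalues λ = -1 ± 3i (complex conjugate pair).
For λ=-1+3i: an eigenvector is (0,1) - i(-1,0) = (0 + i, 1).
A real fundamental pair from Re and Im of e^((-1+3i)t)v: X_1 = e^(-t)(cos(3t)·(0,1) + sin(3t)·(-1,0)), X_2 = e^(-t)(sin(3t)·(0,1) - cos(3t)·(-1,0)).
General solution: K_1X_1 + K_2X_2.

u(t) = -K_1e^(-t)sin(3t) + K_2e^(-t)cos(3t), v(t) = K_1e^(-t)cos(3t) + K_2e^(-t)sin(3t)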